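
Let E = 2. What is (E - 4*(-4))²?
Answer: 324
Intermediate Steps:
(E - 4*(-4))² = (2 - 4*(-4))² = (2 + 16)² = 18² = 324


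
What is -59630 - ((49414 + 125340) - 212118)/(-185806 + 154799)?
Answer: -1848984774/31007 ≈ -59631.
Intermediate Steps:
-59630 - ((49414 + 125340) - 212118)/(-185806 + 154799) = -59630 - (174754 - 212118)/(-31007) = -59630 - (-37364)*(-1)/31007 = -59630 - 1*37364/31007 = -59630 - 37364/31007 = -1848984774/31007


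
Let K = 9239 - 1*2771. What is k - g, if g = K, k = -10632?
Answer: -17100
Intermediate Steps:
K = 6468 (K = 9239 - 2771 = 6468)
g = 6468
k - g = -10632 - 1*6468 = -10632 - 6468 = -17100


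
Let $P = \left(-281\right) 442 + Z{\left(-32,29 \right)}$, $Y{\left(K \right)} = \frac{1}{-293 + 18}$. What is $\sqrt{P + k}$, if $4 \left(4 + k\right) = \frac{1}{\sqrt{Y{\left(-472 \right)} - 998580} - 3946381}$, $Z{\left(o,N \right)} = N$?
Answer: $\frac{\sqrt{-253081350641565640537614005505630278 - 594837374837330 i \sqrt{3020704511}}}{1427609699609592} \approx 2.2761 \cdot 10^{-14} - 352.39 i$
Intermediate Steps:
$Y{\left(K \right)} = - \frac{1}{275}$ ($Y{\left(K \right)} = \frac{1}{-275} = - \frac{1}{275}$)
$P = -124173$ ($P = \left(-281\right) 442 + 29 = -124202 + 29 = -124173$)
$k = -4 + \frac{1}{4 \left(-3946381 + \frac{i \sqrt{3020704511}}{55}\right)}$ ($k = -4 + \frac{1}{4 \left(\sqrt{- \frac{1}{275} - 998580} - 3946381\right)} = -4 + \frac{1}{4 \left(\sqrt{- \frac{274609501}{275}} - 3946381\right)} = -4 + \frac{1}{4 \left(\frac{i \sqrt{3020704511}}{55} - 3946381\right)} = -4 + \frac{1}{4 \left(-3946381 + \frac{i \sqrt{3020704511}}{55}\right)} \approx -4.0 - 1.6041 \cdot 10^{-11} i$)
$\sqrt{P + k} = \sqrt{-124173 - \left(\frac{68525266666515191}{17131316395315104} + \frac{5 i \sqrt{3020704511}}{17131316395315104}\right)} = \sqrt{- \frac{2127315476022128924183}{17131316395315104} - \frac{5 i \sqrt{3020704511}}{17131316395315104}}$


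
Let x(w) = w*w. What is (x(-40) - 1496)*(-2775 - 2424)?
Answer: -540696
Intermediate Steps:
x(w) = w²
(x(-40) - 1496)*(-2775 - 2424) = ((-40)² - 1496)*(-2775 - 2424) = (1600 - 1496)*(-5199) = 104*(-5199) = -540696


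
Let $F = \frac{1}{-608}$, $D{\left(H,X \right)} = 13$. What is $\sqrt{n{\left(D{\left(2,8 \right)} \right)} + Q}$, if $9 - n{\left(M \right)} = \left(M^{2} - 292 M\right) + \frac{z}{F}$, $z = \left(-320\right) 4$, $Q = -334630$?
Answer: $i \sqrt{1109234} \approx 1053.2 i$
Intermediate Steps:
$z = -1280$
$F = - \frac{1}{608} \approx -0.0016447$
$n{\left(M \right)} = -778231 - M^{2} + 292 M$ ($n{\left(M \right)} = 9 - \left(\left(M^{2} - 292 M\right) - \frac{1280}{- \frac{1}{608}}\right) = 9 - \left(\left(M^{2} - 292 M\right) - -778240\right) = 9 - \left(\left(M^{2} - 292 M\right) + 778240\right) = 9 - \left(778240 + M^{2} - 292 M\right) = -778231 - M^{2} + 292 M$)
$\sqrt{n{\left(D{\left(2,8 \right)} \right)} + Q} = \sqrt{\left(-778231 - 13^{2} + 292 \cdot 13\right) - 334630} = \sqrt{\left(-778231 - 169 + 3796\right) - 334630} = \sqrt{-774604 - 334630} = \sqrt{-1109234} = i \sqrt{1109234}$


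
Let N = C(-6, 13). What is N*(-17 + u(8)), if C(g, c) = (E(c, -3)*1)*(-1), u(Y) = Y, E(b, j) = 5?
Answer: 45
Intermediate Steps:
C(g, c) = -5 (C(g, c) = (5*1)*(-1) = 5*(-1) = -5)
N = -5
N*(-17 + u(8)) = -5*(-17 + 8) = -5*(-9) = 45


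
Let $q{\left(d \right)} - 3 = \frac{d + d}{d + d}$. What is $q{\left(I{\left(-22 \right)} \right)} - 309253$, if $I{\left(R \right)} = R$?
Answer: $-309249$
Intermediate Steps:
$q{\left(d \right)} = 4$ ($q{\left(d \right)} = 3 + \frac{d + d}{d + d} = 3 + \frac{2 d}{2 d} = 3 + 2 d \frac{1}{2 d} = 3 + 1 = 4$)
$q{\left(I{\left(-22 \right)} \right)} - 309253 = 4 - 309253 = -309249$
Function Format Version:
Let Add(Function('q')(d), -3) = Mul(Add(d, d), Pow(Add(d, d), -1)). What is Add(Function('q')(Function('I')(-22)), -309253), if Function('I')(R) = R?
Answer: -309249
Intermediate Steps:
Function('q')(d) = 4 (Function('q')(d) = Add(3, Mul(Add(d, d), Pow(Add(d, d), -1))) = Add(3, Mul(Mul(2, d), Pow(Mul(2, d), -1))) = Add(3, Mul(Mul(2, d), Mul(Rational(1, 2), Pow(d, -1)))) = Add(3, 1) = 4)
Add(Function('q')(Function('I')(-22)), -309253) = Add(4, -309253) = -309249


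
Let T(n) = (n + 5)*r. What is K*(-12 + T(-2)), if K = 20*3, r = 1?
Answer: -540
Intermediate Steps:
K = 60
T(n) = 5 + n (T(n) = (n + 5)*1 = (5 + n)*1 = 5 + n)
K*(-12 + T(-2)) = 60*(-12 + (5 - 2)) = 60*(-12 + 3) = 60*(-9) = -540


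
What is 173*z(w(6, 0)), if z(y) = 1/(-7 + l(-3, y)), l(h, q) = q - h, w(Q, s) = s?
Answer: -173/4 ≈ -43.250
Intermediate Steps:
z(y) = 1/(-4 + y) (z(y) = 1/(-7 + (y - 1*(-3))) = 1/(-7 + (y + 3)) = 1/(-7 + (3 + y)) = 1/(-4 + y))
173*z(w(6, 0)) = 173/(-4 + 0) = 173/(-4) = 173*(-¼) = -173/4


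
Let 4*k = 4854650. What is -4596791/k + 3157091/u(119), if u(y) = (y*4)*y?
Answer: 1020360664681/19641913900 ≈ 51.948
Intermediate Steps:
k = 2427325/2 (k = (¼)*4854650 = 2427325/2 ≈ 1.2137e+6)
u(y) = 4*y² (u(y) = (4*y)*y = 4*y²)
-4596791/k + 3157091/u(119) = -4596791/2427325/2 + 3157091/((4*119²)) = -4596791*2/2427325 + 3157091/((4*14161)) = -9193582/2427325 + 3157091/56644 = -9193582/2427325 + 3157091*(1/56644) = -9193582/2427325 + 451013/8092 = 1020360664681/19641913900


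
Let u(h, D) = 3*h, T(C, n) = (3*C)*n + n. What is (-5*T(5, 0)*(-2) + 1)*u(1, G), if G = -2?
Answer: 3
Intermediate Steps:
T(C, n) = n + 3*C*n (T(C, n) = 3*C*n + n = n + 3*C*n)
(-5*T(5, 0)*(-2) + 1)*u(1, G) = (-0*(1 + 3*5)*(-2) + 1)*(3*1) = (-0*(1 + 15)*(-2) + 1)*3 = (-0*16*(-2) + 1)*3 = (-5*0*(-2) + 1)*3 = (0*(-2) + 1)*3 = (0 + 1)*3 = 1*3 = 3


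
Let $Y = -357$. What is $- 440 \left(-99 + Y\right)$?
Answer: $200640$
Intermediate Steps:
$- 440 \left(-99 + Y\right) = - 440 \left(-99 - 357\right) = \left(-440\right) \left(-456\right) = 200640$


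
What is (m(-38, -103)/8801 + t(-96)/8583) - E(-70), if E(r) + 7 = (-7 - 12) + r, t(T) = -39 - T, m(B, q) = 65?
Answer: 185969280/1936897 ≈ 96.014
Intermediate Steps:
E(r) = -26 + r (E(r) = -7 + ((-7 - 12) + r) = -7 + (-19 + r) = -26 + r)
(m(-38, -103)/8801 + t(-96)/8583) - E(-70) = (65/8801 + (-39 - 1*(-96))/8583) - (-26 - 70) = (65*(1/8801) + (-39 + 96)*(1/8583)) - 1*(-96) = (5/677 + 57*(1/8583)) + 96 = (5/677 + 19/2861) + 96 = 27168/1936897 + 96 = 185969280/1936897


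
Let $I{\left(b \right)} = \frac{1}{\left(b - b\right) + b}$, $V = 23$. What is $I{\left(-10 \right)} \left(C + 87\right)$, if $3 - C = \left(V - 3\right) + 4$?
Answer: $- \frac{33}{5} \approx -6.6$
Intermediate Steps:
$I{\left(b \right)} = \frac{1}{b}$ ($I{\left(b \right)} = \frac{1}{0 + b} = \frac{1}{b}$)
$C = -21$ ($C = 3 - \left(\left(23 - 3\right) + 4\right) = 3 - \left(20 + 4\right) = 3 - 24 = -21$)
$I{\left(-10 \right)} \left(C + 87\right) = \frac{-21 + 87}{-10} = \left(- \frac{1}{10}\right) 66 = - \frac{33}{5}$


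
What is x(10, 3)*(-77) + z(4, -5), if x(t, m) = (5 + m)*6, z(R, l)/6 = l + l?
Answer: -3756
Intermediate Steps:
z(R, l) = 12*l (z(R, l) = 6*(l + l) = 6*(2*l) = 12*l)
x(t, m) = 30 + 6*m
x(10, 3)*(-77) + z(4, -5) = (30 + 6*3)*(-77) + 12*(-5) = (30 + 18)*(-77) - 60 = 48*(-77) - 60 = -3696 - 60 = -3756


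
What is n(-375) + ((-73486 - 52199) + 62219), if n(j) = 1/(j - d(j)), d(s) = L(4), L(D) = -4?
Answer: -23545887/371 ≈ -63466.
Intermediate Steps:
d(s) = -4
n(j) = 1/(4 + j) (n(j) = 1/(j - 1*(-4)) = 1/(j + 4) = 1/(4 + j))
n(-375) + ((-73486 - 52199) + 62219) = 1/(4 - 375) + ((-73486 - 52199) + 62219) = 1/(-371) + (-125685 + 62219) = -1/371 - 63466 = -23545887/371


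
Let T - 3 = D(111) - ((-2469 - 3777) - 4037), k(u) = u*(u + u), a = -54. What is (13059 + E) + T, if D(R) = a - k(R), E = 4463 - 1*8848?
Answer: -5736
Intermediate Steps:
E = -4385 (E = 4463 - 8848 = -4385)
k(u) = 2*u² (k(u) = u*(2*u) = 2*u²)
D(R) = -54 - 2*R²
T = -14410 (T = 3 + ((-54 - 2*111²) - ((-2469 - 3777) - 4037)) = 3 + ((-54 - 2*12321) - (-6246 - 4037)) = 3 + ((-54 - 24642) - 1*(-10283)) = 3 + (-24696 + 10283) = 3 - 14413 = -14410)
(13059 + E) + T = (13059 - 4385) - 14410 = 8674 - 14410 = -5736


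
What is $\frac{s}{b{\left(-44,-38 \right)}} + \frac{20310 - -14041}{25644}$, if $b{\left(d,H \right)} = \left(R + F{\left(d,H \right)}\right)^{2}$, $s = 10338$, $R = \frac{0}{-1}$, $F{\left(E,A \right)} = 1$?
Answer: $\frac{265142023}{25644} \approx 10339.0$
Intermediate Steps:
$R = 0$ ($R = 0 \left(-1\right) = 0$)
$b{\left(d,H \right)} = 1$ ($b{\left(d,H \right)} = \left(0 + 1\right)^{2} = 1^{2} = 1$)
$\frac{s}{b{\left(-44,-38 \right)}} + \frac{20310 - -14041}{25644} = \frac{10338}{1} + \frac{20310 - -14041}{25644} = 10338 \cdot 1 + \left(20310 + 14041\right) \frac{1}{25644} = 10338 + 34351 \cdot \frac{1}{25644} = 10338 + \frac{34351}{25644} = \frac{265142023}{25644}$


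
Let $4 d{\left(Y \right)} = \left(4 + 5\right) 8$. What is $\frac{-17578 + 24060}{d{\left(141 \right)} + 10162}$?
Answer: $\frac{3241}{5090} \approx 0.63674$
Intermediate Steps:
$d{\left(Y \right)} = 18$ ($d{\left(Y \right)} = \frac{\left(4 + 5\right) 8}{4} = \frac{9 \cdot 8}{4} = \frac{1}{4} \cdot 72 = 18$)
$\frac{-17578 + 24060}{d{\left(141 \right)} + 10162} = \frac{-17578 + 24060}{18 + 10162} = \frac{6482}{10180} = 6482 \cdot \frac{1}{10180} = \frac{3241}{5090}$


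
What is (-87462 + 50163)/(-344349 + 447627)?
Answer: -12433/34426 ≈ -0.36115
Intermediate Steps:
(-87462 + 50163)/(-344349 + 447627) = -37299/103278 = -37299*1/103278 = -12433/34426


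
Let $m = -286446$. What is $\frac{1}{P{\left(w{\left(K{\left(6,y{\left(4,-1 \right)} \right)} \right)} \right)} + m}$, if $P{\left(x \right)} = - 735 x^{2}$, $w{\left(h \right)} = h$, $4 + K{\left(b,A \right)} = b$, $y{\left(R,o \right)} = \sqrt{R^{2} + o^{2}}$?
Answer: $- \frac{1}{289386} \approx -3.4556 \cdot 10^{-6}$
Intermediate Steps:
$K{\left(b,A \right)} = -4 + b$
$\frac{1}{P{\left(w{\left(K{\left(6,y{\left(4,-1 \right)} \right)} \right)} \right)} + m} = \frac{1}{- 735 \left(-4 + 6\right)^{2} - 286446} = \frac{1}{- 735 \cdot 2^{2} - 286446} = \frac{1}{\left(-735\right) 4 - 286446} = \frac{1}{-2940 - 286446} = \frac{1}{-289386} = - \frac{1}{289386}$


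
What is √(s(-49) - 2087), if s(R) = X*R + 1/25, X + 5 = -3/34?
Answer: I*√53107694/170 ≈ 42.868*I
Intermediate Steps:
X = -173/34 (X = -5 - 3/34 = -173/34 ≈ -5.0882)
s(R) = 1/25 - 173*R/34 (s(R) = -173*R/34 + 1/25 = 1/25 - 173*R/34)
√(s(-49) - 2087) = √((1/25 - 173/34*(-49)) - 2087) = √((1/25 + 8477/34) - 2087) = √(211959/850 - 2087) = √(-1561991/850) = I*√53107694/170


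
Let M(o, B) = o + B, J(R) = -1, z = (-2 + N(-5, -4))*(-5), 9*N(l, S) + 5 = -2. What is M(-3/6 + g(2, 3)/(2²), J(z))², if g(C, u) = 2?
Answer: 1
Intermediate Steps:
N(l, S) = -7/9 (N(l, S) = -5/9 + (⅑)*(-2) = -5/9 - 2/9 = -7/9)
z = 125/9 (z = (-2 - 7/9)*(-5) = -25/9*(-5) = 125/9 ≈ 13.889)
M(o, B) = B + o
M(-3/6 + g(2, 3)/(2²), J(z))² = (-1 + (-3/6 + 2/(2²)))² = (-1 + (-3*⅙ + 2/4))² = (-1 + (-½ + 2*(¼)))² = (-1 + (-½ + ½))² = (-1 + 0)² = (-1)² = 1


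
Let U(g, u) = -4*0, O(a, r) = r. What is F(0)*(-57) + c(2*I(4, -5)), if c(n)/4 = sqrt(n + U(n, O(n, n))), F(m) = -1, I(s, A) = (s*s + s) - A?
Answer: 57 + 20*sqrt(2) ≈ 85.284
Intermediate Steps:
I(s, A) = s + s**2 - A (I(s, A) = (s**2 + s) - A = (s + s**2) - A = s + s**2 - A)
U(g, u) = 0
c(n) = 4*sqrt(n) (c(n) = 4*sqrt(n + 0) = 4*sqrt(n))
F(0)*(-57) + c(2*I(4, -5)) = -1*(-57) + 4*sqrt(2*(4 + 4**2 - 1*(-5))) = 57 + 4*sqrt(2*(4 + 16 + 5)) = 57 + 4*sqrt(2*25) = 57 + 4*sqrt(50) = 57 + 4*(5*sqrt(2)) = 57 + 20*sqrt(2)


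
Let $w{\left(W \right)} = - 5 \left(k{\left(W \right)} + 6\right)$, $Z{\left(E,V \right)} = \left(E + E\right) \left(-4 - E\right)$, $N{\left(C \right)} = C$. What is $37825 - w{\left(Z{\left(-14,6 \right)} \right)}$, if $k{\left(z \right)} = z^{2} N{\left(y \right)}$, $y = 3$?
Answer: $1213855$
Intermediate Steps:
$k{\left(z \right)} = 3 z^{2}$ ($k{\left(z \right)} = z^{2} \cdot 3 = 3 z^{2}$)
$Z{\left(E,V \right)} = 2 E \left(-4 - E\right)$
$w{\left(W \right)} = -30 - 15 W^{2}$ ($w{\left(W \right)} = - 5 \left(3 W^{2} + 6\right) = - 5 \left(6 + 3 W^{2}\right) = -30 - 15 W^{2}$)
$37825 - w{\left(Z{\left(-14,6 \right)} \right)} = 37825 - \left(-30 - 15 \left(\left(-2\right) \left(-14\right) \left(4 - 14\right)\right)^{2}\right) = 37825 - \left(-30 - 15 \left(\left(-2\right) \left(-14\right) \left(-10\right)\right)^{2}\right) = 37825 - \left(-30 - 15 \left(-280\right)^{2}\right) = 37825 - \left(-30 - 1176000\right) = 37825 - -1176030 = 37825 + 1176030 = 1213855$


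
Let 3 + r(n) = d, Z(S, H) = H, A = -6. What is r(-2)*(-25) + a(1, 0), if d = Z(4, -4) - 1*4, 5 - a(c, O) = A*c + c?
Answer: 285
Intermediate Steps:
a(c, O) = 5 + 5*c (a(c, O) = 5 - (-6*c + c) = 5 - (-5)*c = 5 + 5*c)
d = -8 (d = -4 - 1*4 = -4 - 4 = -8)
r(n) = -11 (r(n) = -3 - 8 = -11)
r(-2)*(-25) + a(1, 0) = -11*(-25) + (5 + 5*1) = 275 + (5 + 5) = 275 + 10 = 285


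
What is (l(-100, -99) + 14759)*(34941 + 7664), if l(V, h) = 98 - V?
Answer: 637242985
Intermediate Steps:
(l(-100, -99) + 14759)*(34941 + 7664) = ((98 - 1*(-100)) + 14759)*(34941 + 7664) = ((98 + 100) + 14759)*42605 = (198 + 14759)*42605 = 14957*42605 = 637242985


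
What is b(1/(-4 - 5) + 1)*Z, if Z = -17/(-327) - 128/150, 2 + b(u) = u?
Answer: 13102/14715 ≈ 0.89038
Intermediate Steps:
b(u) = -2 + u
Z = -6551/8175 (Z = -17*(-1/327) - 128*1/150 = 17/327 - 64/75 = -6551/8175 ≈ -0.80135)
b(1/(-4 - 5) + 1)*Z = (-2 + (1/(-4 - 5) + 1))*(-6551/8175) = (-2 + (1/(-9) + 1))*(-6551/8175) = (-2 + (1*(-1/9) + 1))*(-6551/8175) = (-2 + (-1/9 + 1))*(-6551/8175) = (-2 + 8/9)*(-6551/8175) = -10/9*(-6551/8175) = 13102/14715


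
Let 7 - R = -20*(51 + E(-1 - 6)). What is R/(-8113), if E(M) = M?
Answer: -887/8113 ≈ -0.10933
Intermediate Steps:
R = 887 (R = 7 - (-20)*(51 + (-1 - 6)) = 7 - (-20)*(51 - 7) = 7 - (-20)*44 = 7 - 1*(-880) = 7 + 880 = 887)
R/(-8113) = 887/(-8113) = 887*(-1/8113) = -887/8113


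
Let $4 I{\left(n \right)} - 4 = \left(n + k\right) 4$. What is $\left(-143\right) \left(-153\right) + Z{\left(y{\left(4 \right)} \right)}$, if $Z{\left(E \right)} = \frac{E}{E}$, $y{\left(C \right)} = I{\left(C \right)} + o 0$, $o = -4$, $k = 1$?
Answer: $21880$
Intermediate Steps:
$I{\left(n \right)} = 2 + n$ ($I{\left(n \right)} = 1 + \frac{\left(n + 1\right) 4}{4} = 1 + \frac{\left(1 + n\right) 4}{4} = 1 + \frac{4 + 4 n}{4} = 1 + \left(1 + n\right) = 2 + n$)
$y{\left(C \right)} = 2 + C$ ($y{\left(C \right)} = \left(2 + C\right) - 0 = \left(2 + C\right) + 0 = 2 + C$)
$Z{\left(E \right)} = 1$
$\left(-143\right) \left(-153\right) + Z{\left(y{\left(4 \right)} \right)} = \left(-143\right) \left(-153\right) + 1 = 21879 + 1 = 21880$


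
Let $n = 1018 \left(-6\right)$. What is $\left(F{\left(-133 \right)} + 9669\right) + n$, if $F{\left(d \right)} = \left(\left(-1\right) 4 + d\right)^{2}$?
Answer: $22330$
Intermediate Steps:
$F{\left(d \right)} = \left(-4 + d\right)^{2}$
$n = -6108$
$\left(F{\left(-133 \right)} + 9669\right) + n = \left(\left(-4 - 133\right)^{2} + 9669\right) - 6108 = \left(\left(-137\right)^{2} + 9669\right) - 6108 = \left(18769 + 9669\right) - 6108 = 28438 - 6108 = 22330$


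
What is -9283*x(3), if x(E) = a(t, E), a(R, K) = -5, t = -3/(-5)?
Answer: 46415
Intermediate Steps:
t = 3/5 (t = -3*(-1/5) = 3/5 ≈ 0.60000)
x(E) = -5
-9283*x(3) = -9283*(-5) = 46415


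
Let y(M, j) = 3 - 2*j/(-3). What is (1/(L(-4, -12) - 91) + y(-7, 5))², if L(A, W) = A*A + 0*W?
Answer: 24964/625 ≈ 39.942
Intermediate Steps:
L(A, W) = A² (L(A, W) = A² + 0 = A²)
y(M, j) = 3 + 2*j/3 (y(M, j) = 3 - 2*j*(-1)/3 = 3 - (-2)*j/3 = 3 + 2*j/3)
(1/(L(-4, -12) - 91) + y(-7, 5))² = (1/((-4)² - 91) + (3 + (⅔)*5))² = (1/(16 - 91) + (3 + 10/3))² = (1/(-75) + 19/3)² = (-1/75 + 19/3)² = (158/25)² = 24964/625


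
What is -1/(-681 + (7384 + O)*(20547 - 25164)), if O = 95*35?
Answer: 1/49444134 ≈ 2.0225e-8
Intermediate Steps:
O = 3325
-1/(-681 + (7384 + O)*(20547 - 25164)) = -1/(-681 + (7384 + 3325)*(20547 - 25164)) = -1/(-681 + 10709*(-4617)) = -1/(-681 - 49443453) = -1/(-49444134) = -1*(-1/49444134) = 1/49444134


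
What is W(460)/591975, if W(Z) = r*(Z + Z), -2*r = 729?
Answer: -2484/4385 ≈ -0.56648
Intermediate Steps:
r = -729/2 (r = -½*729 = -729/2 ≈ -364.50)
W(Z) = -729*Z (W(Z) = -729*(Z + Z)/2 = -729*Z)
W(460)/591975 = -729*460/591975 = -335340*1/591975 = -2484/4385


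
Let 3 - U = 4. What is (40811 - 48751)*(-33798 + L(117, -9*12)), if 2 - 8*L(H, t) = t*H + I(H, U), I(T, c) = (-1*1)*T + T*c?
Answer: 255580660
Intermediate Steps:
U = -1 (U = 3 - 1*4 = 3 - 4 = -1)
I(T, c) = -T + T*c
L(H, t) = 1/4 + H/4 - H*t/8 (L(H, t) = 1/4 - (t*H + H*(-1 - 1))/8 = 1/4 - (H*t + H*(-2))/8 = 1/4 - (H*t - 2*H)/8 = 1/4 - (-2*H + H*t)/8 = 1/4 + (H/4 - H*t/8) = 1/4 + H/4 - H*t/8)
(40811 - 48751)*(-33798 + L(117, -9*12)) = (40811 - 48751)*(-33798 + (1/4 + (1/4)*117 - 1/8*117*(-9*12))) = -7940*(-33798 + (1/4 + 117/4 - 1/8*117*(-108))) = -7940*(-33798 + (1/4 + 117/4 + 3159/2)) = -7940*(-33798 + 1609) = -7940*(-32189) = 255580660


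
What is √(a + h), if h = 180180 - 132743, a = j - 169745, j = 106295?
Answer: I*√16013 ≈ 126.54*I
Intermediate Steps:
a = -63450 (a = 106295 - 169745 = -63450)
h = 47437
√(a + h) = √(-63450 + 47437) = √(-16013) = I*√16013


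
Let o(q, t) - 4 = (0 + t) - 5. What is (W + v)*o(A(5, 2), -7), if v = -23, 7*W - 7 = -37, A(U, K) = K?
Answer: 1528/7 ≈ 218.29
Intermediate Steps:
o(q, t) = -1 + t (o(q, t) = 4 + ((0 + t) - 5) = 4 + (t - 5) = 4 + (-5 + t) = -1 + t)
W = -30/7 (W = 1 + (⅐)*(-37) = 1 - 37/7 = -30/7 ≈ -4.2857)
(W + v)*o(A(5, 2), -7) = (-30/7 - 23)*(-1 - 7) = -191/7*(-8) = 1528/7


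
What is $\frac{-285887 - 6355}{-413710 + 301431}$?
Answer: $\frac{292242}{112279} \approx 2.6028$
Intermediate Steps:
$\frac{-285887 - 6355}{-413710 + 301431} = - \frac{292242}{-112279} = \left(-292242\right) \left(- \frac{1}{112279}\right) = \frac{292242}{112279}$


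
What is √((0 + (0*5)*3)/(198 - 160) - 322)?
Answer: I*√322 ≈ 17.944*I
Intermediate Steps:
√((0 + (0*5)*3)/(198 - 160) - 322) = √((0 + 0*3)/38 - 322) = √((0 + 0)*(1/38) - 322) = √(0*(1/38) - 322) = √(0 - 322) = √(-322) = I*√322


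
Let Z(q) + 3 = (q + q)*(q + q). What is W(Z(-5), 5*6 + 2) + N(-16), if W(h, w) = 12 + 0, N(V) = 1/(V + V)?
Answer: 383/32 ≈ 11.969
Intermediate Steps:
N(V) = 1/(2*V)
Z(q) = -3 + 4*q² (Z(q) = -3 + (q + q)*(q + q) = -3 + (2*q)*(2*q) = -3 + 4*q²)
W(h, w) = 12
W(Z(-5), 5*6 + 2) + N(-16) = 12 + (½)/(-16) = 12 + (½)*(-1/16) = 12 - 1/32 = 383/32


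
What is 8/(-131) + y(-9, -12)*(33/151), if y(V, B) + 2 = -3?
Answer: -22823/19781 ≈ -1.1538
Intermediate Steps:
y(V, B) = -5 (y(V, B) = -2 - 3 = -5)
8/(-131) + y(-9, -12)*(33/151) = 8/(-131) - 165/151 = 8*(-1/131) - 165/151 = -8/131 - 5*33/151 = -8/131 - 165/151 = -22823/19781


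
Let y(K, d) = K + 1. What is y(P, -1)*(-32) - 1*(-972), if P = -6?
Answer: 1132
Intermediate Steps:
y(K, d) = 1 + K
y(P, -1)*(-32) - 1*(-972) = (1 - 6)*(-32) - 1*(-972) = -5*(-32) + 972 = 160 + 972 = 1132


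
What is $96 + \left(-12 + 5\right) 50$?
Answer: $-254$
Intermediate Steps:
$96 + \left(-12 + 5\right) 50 = 96 - 350 = -254$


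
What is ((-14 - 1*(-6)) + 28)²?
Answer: 400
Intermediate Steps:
((-14 - 1*(-6)) + 28)² = ((-14 + 6) + 28)² = (-8 + 28)² = 20² = 400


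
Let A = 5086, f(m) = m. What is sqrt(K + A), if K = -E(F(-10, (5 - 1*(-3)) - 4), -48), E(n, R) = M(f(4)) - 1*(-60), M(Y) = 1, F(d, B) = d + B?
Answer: 5*sqrt(201) ≈ 70.887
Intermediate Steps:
F(d, B) = B + d
E(n, R) = 61 (E(n, R) = 1 - 1*(-60) = 1 + 60 = 61)
K = -61 (K = -1*61 = -61)
sqrt(K + A) = sqrt(-61 + 5086) = sqrt(5025) = 5*sqrt(201)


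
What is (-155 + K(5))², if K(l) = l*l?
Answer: 16900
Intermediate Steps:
K(l) = l²
(-155 + K(5))² = (-155 + 5²)² = (-155 + 25)² = (-130)² = 16900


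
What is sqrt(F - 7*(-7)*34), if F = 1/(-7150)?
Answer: sqrt(3406803114)/1430 ≈ 40.817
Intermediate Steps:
F = -1/7150 ≈ -0.00013986
sqrt(F - 7*(-7)*34) = sqrt(-1/7150 - 7*(-7)*34) = sqrt(-1/7150 + 49*34) = sqrt(-1/7150 + 1666) = sqrt(11911899/7150) = sqrt(3406803114)/1430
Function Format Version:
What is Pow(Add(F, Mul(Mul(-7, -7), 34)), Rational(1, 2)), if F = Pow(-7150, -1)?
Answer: Mul(Rational(1, 1430), Pow(3406803114, Rational(1, 2))) ≈ 40.817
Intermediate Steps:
F = Rational(-1, 7150) ≈ -0.00013986
Pow(Add(F, Mul(Mul(-7, -7), 34)), Rational(1, 2)) = Pow(Add(Rational(-1, 7150), Mul(Mul(-7, -7), 34)), Rational(1, 2)) = Pow(Add(Rational(-1, 7150), Mul(49, 34)), Rational(1, 2)) = Pow(Add(Rational(-1, 7150), 1666), Rational(1, 2)) = Pow(Rational(11911899, 7150), Rational(1, 2)) = Mul(Rational(1, 1430), Pow(3406803114, Rational(1, 2)))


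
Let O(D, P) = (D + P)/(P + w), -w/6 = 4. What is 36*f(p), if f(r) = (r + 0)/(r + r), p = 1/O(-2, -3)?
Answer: 18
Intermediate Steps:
w = -24 (w = -6*4 = -24)
O(D, P) = (D + P)/(-24 + P) (O(D, P) = (D + P)/(P - 24) = (D + P)/(-24 + P))
p = 27/5 (p = 1/((-2 - 3)/(-24 - 3)) = 1/(-5/(-27)) = 1/(-1/27*(-5)) = 1/(5/27) = 27/5 ≈ 5.4000)
f(r) = ½ (f(r) = r/((2*r)) = r*(1/(2*r)) = ½)
36*f(p) = 36*(½) = 18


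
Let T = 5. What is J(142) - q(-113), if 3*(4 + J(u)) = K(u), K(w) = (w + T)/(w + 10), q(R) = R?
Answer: 16617/152 ≈ 109.32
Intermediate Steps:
K(w) = (5 + w)/(10 + w) (K(w) = (w + 5)/(w + 10) = (5 + w)/(10 + w))
J(u) = -4 + (5 + u)/(3*(10 + u)) (J(u) = -4 + ((5 + u)/(10 + u))/3 = -4 + (5 + u)/(3*(10 + u)))
J(142) - q(-113) = (-115 - 11*142)/(3*(10 + 142)) - 1*(-113) = (⅓)*(-115 - 1562)/152 + 113 = (⅓)*(1/152)*(-1677) + 113 = -559/152 + 113 = 16617/152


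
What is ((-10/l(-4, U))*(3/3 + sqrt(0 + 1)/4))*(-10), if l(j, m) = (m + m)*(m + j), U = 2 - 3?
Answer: 25/2 ≈ 12.500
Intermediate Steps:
U = -1
l(j, m) = 2*m*(j + m) (l(j, m) = (2*m)*(j + m) = 2*m*(j + m))
((-10/l(-4, U))*(3/3 + sqrt(0 + 1)/4))*(-10) = ((-10*(-1/(2*(-4 - 1))))*(3/3 + sqrt(0 + 1)/4))*(-10) = ((-10/(2*(-1)*(-5)))*(3*(1/3) + sqrt(1)*(1/4)))*(-10) = ((-10/10)*(1 + 1*(1/4)))*(-10) = ((-10*1/10)*(1 + 1/4))*(-10) = -1*5/4*(-10) = -5/4*(-10) = 25/2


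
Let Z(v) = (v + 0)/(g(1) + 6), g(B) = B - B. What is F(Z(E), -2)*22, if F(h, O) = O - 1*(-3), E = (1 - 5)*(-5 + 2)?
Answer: 22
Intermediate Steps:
E = 12 (E = -4*(-3) = 12)
g(B) = 0
Z(v) = v/6 (Z(v) = (v + 0)/(0 + 6) = v/6)
F(h, O) = 3 + O (F(h, O) = O + 3 = 3 + O)
F(Z(E), -2)*22 = (3 - 2)*22 = 1*22 = 22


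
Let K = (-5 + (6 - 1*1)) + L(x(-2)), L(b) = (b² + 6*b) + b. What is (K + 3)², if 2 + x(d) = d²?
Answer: 441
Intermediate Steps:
x(d) = -2 + d²
L(b) = b² + 7*b
K = 18 (K = (-5 + (6 - 1*1)) + (-2 + (-2)²)*(7 + (-2 + (-2)²)) = (-5 + (6 - 1)) + (-2 + 4)*(7 + (-2 + 4)) = (-5 + 5) + 2*(7 + 2) = 0 + 2*9 = 0 + 18 = 18)
(K + 3)² = (18 + 3)² = 21² = 441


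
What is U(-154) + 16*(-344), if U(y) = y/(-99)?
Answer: -49522/9 ≈ -5502.4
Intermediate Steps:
U(y) = -y/99 (U(y) = y*(-1/99) = -y/99)
U(-154) + 16*(-344) = -1/99*(-154) + 16*(-344) = 14/9 - 5504 = -49522/9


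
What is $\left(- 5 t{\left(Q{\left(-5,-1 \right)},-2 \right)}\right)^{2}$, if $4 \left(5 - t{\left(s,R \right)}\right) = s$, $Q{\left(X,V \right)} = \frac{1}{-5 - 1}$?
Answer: $\frac{366025}{576} \approx 635.46$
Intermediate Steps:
$Q{\left(X,V \right)} = - \frac{1}{6}$ ($Q{\left(X,V \right)} = \frac{1}{-6} = - \frac{1}{6}$)
$t{\left(s,R \right)} = 5 - \frac{s}{4}$
$\left(- 5 t{\left(Q{\left(-5,-1 \right)},-2 \right)}\right)^{2} = \left(- 5 \left(5 - - \frac{1}{24}\right)\right)^{2} = \left(- 5 \left(5 + \frac{1}{24}\right)\right)^{2} = \left(\left(-5\right) \frac{121}{24}\right)^{2} = \left(- \frac{605}{24}\right)^{2} = \frac{366025}{576}$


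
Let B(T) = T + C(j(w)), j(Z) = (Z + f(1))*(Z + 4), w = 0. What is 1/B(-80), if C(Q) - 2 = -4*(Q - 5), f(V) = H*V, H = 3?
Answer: -1/106 ≈ -0.0094340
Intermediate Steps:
f(V) = 3*V
j(Z) = (3 + Z)*(4 + Z) (j(Z) = (Z + 3*1)*(Z + 4) = (Z + 3)*(4 + Z) = (3 + Z)*(4 + Z))
C(Q) = 22 - 4*Q (C(Q) = 2 - 4*(Q - 5) = 2 - 4*(-5 + Q) = 2 + (20 - 4*Q) = 22 - 4*Q)
B(T) = -26 + T (B(T) = T + (22 - 4*(12 + 0**2 + 7*0)) = T + (22 - 4*(12 + 0 + 0)) = T + (22 - 4*12) = T + (22 - 48) = T - 26 = -26 + T)
1/B(-80) = 1/(-26 - 80) = 1/(-106) = -1/106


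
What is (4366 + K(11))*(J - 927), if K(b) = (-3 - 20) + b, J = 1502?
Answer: 2503550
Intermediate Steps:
K(b) = -23 + b
(4366 + K(11))*(J - 927) = (4366 + (-23 + 11))*(1502 - 927) = (4366 - 12)*575 = 4354*575 = 2503550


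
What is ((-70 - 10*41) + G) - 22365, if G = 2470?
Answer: -20375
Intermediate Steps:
((-70 - 10*41) + G) - 22365 = ((-70 - 10*41) + 2470) - 22365 = ((-70 - 410) + 2470) - 22365 = (-480 + 2470) - 22365 = 1990 - 22365 = -20375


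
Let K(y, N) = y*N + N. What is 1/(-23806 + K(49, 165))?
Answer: -1/15556 ≈ -6.4284e-5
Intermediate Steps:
K(y, N) = N + N*y (K(y, N) = N*y + N = N + N*y)
1/(-23806 + K(49, 165)) = 1/(-23806 + 165*(1 + 49)) = 1/(-23806 + 165*50) = 1/(-23806 + 8250) = 1/(-15556) = -1/15556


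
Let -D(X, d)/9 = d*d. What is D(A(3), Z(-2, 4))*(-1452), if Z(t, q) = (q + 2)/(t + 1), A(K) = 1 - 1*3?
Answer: 470448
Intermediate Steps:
A(K) = -2 (A(K) = 1 - 3 = -2)
Z(t, q) = (2 + q)/(1 + t)
D(X, d) = -9*d² (D(X, d) = -9*d*d = -9*d²)
D(A(3), Z(-2, 4))*(-1452) = -9*(2 + 4)²/(1 - 2)²*(-1452) = -9*(6/(-1))²*(-1452) = -9*(-1*6)²*(-1452) = -9*(-6)²*(-1452) = -9*36*(-1452) = -324*(-1452) = 470448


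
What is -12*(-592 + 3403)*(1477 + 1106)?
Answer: -87129756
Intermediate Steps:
-12*(-592 + 3403)*(1477 + 1106) = -33732*2583 = -12*7260813 = -87129756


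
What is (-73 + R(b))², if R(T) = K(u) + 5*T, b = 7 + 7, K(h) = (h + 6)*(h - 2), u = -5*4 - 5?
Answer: 260100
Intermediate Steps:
u = -25 (u = -20 - 5 = -25)
K(h) = (-2 + h)*(6 + h) (K(h) = (6 + h)*(-2 + h) = (-2 + h)*(6 + h))
b = 14
R(T) = 513 + 5*T (R(T) = (-12 + (-25)² + 4*(-25)) + 5*T = (-12 + 625 - 100) + 5*T = 513 + 5*T)
(-73 + R(b))² = (-73 + (513 + 5*14))² = (-73 + (513 + 70))² = (-73 + 583)² = 510² = 260100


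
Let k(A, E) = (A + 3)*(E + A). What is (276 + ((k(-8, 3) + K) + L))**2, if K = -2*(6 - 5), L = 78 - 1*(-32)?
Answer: 167281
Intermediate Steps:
L = 110 (L = 78 + 32 = 110)
K = -2 (K = -2*1 = -2)
k(A, E) = (3 + A)*(A + E)
(276 + ((k(-8, 3) + K) + L))**2 = (276 + ((((-8)**2 + 3*(-8) + 3*3 - 8*3) - 2) + 110))**2 = (276 + (((64 - 24 + 9 - 24) - 2) + 110))**2 = (276 + ((25 - 2) + 110))**2 = (276 + (23 + 110))**2 = (276 + 133)**2 = 409**2 = 167281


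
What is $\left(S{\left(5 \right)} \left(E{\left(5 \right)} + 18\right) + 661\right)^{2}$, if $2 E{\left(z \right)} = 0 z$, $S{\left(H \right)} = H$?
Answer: $564001$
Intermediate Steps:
$E{\left(z \right)} = 0$ ($E{\left(z \right)} = \frac{0 z}{2} = \frac{1}{2} \cdot 0 = 0$)
$\left(S{\left(5 \right)} \left(E{\left(5 \right)} + 18\right) + 661\right)^{2} = \left(5 \left(0 + 18\right) + 661\right)^{2} = \left(5 \cdot 18 + 661\right)^{2} = \left(90 + 661\right)^{2} = 751^{2} = 564001$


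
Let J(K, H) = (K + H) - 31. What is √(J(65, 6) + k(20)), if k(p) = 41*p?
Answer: 2*√215 ≈ 29.326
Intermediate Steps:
J(K, H) = -31 + H + K (J(K, H) = (H + K) - 31 = -31 + H + K)
√(J(65, 6) + k(20)) = √((-31 + 6 + 65) + 41*20) = √(40 + 820) = √860 = 2*√215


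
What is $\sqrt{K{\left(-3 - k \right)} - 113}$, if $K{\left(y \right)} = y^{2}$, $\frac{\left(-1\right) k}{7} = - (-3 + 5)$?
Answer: $4 \sqrt{11} \approx 13.266$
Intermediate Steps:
$k = 14$ ($k = - 7 \left(- (-3 + 5)\right) = - 7 \left(\left(-1\right) 2\right) = \left(-7\right) \left(-2\right) = 14$)
$\sqrt{K{\left(-3 - k \right)} - 113} = \sqrt{\left(-3 - 14\right)^{2} - 113} = \sqrt{\left(-17\right)^{2} - 113} = \sqrt{289 - 113} = \sqrt{176} = 4 \sqrt{11}$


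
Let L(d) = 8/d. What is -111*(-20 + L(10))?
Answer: 10656/5 ≈ 2131.2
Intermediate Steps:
-111*(-20 + L(10)) = -111*(-20 + 8/10) = -111*(-20 + 8*(1/10)) = -111*(-20 + 4/5) = -111*(-96/5) = 10656/5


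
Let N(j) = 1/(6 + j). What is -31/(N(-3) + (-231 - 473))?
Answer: 93/2111 ≈ 0.044055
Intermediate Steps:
-31/(N(-3) + (-231 - 473)) = -31/(1/(6 - 3) + (-231 - 473)) = -31/(1/3 - 704) = -31/(⅓ - 704) = -31/(-2111/3) = -31*(-3/2111) = 93/2111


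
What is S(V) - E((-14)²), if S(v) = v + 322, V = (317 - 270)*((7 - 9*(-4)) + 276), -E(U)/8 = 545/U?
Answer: 751525/49 ≈ 15337.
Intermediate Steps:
E(U) = -4360/U
V = 14993 (V = 47*((7 + 36) + 276) = 47*(43 + 276) = 47*319 = 14993)
S(v) = 322 + v
S(V) - E((-14)²) = (322 + 14993) - (-4360)/((-14)²) = 15315 - (-4360)/196 = 15315 - 1*(-1090/49) = 15315 + 1090/49 = 751525/49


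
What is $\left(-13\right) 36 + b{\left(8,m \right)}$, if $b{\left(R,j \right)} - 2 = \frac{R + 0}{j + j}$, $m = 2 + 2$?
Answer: $-465$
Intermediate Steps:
$m = 4$
$b{\left(R,j \right)} = 2 + \frac{R}{2 j}$ ($b{\left(R,j \right)} = 2 + \frac{R + 0}{j + j} = 2 + \frac{R}{2 j}$)
$\left(-13\right) 36 + b{\left(8,m \right)} = \left(-13\right) 36 + \left(2 + \frac{1}{2} \cdot 8 \cdot \frac{1}{4}\right) = -468 + \left(2 + \frac{1}{2} \cdot 8 \cdot \frac{1}{4}\right) = -468 + \left(2 + 1\right) = -468 + 3 = -465$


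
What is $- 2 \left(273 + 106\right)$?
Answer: $-758$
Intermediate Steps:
$- 2 \left(273 + 106\right) = \left(-2\right) 379 = -758$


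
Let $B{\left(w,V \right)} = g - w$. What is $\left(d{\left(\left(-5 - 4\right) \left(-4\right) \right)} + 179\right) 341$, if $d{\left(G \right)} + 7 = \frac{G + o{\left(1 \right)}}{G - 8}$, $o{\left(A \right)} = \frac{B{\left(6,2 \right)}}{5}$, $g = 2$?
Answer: $\frac{2067824}{35} \approx 59081.0$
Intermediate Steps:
$B{\left(w,V \right)} = 2 - w$
$o{\left(A \right)} = - \frac{4}{5}$ ($o{\left(A \right)} = \frac{2 - 6}{5} = \left(2 - 6\right) \frac{1}{5} = \left(-4\right) \frac{1}{5} = - \frac{4}{5}$)
$d{\left(G \right)} = -7 + \frac{- \frac{4}{5} + G}{-8 + G}$ ($d{\left(G \right)} = -7 + \frac{G - \frac{4}{5}}{G - 8} = -7 + \frac{- \frac{4}{5} + G}{-8 + G}$)
$\left(d{\left(\left(-5 - 4\right) \left(-4\right) \right)} + 179\right) 341 = \left(\frac{6 \left(46 - 5 \left(-5 - 4\right) \left(-4\right)\right)}{5 \left(-8 + \left(-5 - 4\right) \left(-4\right)\right)} + 179\right) 341 = \left(\frac{6 \left(46 - 5 \left(\left(-9\right) \left(-4\right)\right)\right)}{5 \left(-8 - -36\right)} + 179\right) 341 = \left(\frac{6 \left(46 - 180\right)}{5 \left(-8 + 36\right)} + 179\right) 341 = \left(\frac{6 \left(46 - 180\right)}{5 \cdot 28} + 179\right) 341 = \left(\frac{6}{5} \cdot \frac{1}{28} \left(-134\right) + 179\right) 341 = \left(- \frac{201}{35} + 179\right) 341 = \frac{6064}{35} \cdot 341 = \frac{2067824}{35}$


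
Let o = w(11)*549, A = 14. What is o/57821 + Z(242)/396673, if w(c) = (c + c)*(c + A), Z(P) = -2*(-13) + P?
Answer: 119790908378/22936029533 ≈ 5.2228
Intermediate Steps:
Z(P) = 26 + P
w(c) = 2*c*(14 + c) (w(c) = (c + c)*(c + 14) = (2*c)*(14 + c) = 2*c*(14 + c))
o = 301950 (o = (2*11*(14 + 11))*549 = (2*11*25)*549 = 550*549 = 301950)
o/57821 + Z(242)/396673 = 301950/57821 + (26 + 242)/396673 = 301950*(1/57821) + 268*(1/396673) = 301950/57821 + 268/396673 = 119790908378/22936029533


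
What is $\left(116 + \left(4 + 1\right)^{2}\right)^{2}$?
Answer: $19881$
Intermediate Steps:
$\left(116 + \left(4 + 1\right)^{2}\right)^{2} = \left(116 + 5^{2}\right)^{2} = \left(116 + 25\right)^{2} = 141^{2} = 19881$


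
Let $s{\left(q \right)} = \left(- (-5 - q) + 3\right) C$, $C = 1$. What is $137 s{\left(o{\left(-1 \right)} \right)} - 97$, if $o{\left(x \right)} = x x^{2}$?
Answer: $862$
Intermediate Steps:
$o{\left(x \right)} = x^{3}$
$s{\left(q \right)} = 8 + q$ ($s{\left(q \right)} = \left(- (-5 - q) + 3\right) 1 = \left(\left(5 + q\right) + 3\right) 1 = \left(8 + q\right) 1 = 8 + q$)
$137 s{\left(o{\left(-1 \right)} \right)} - 97 = 137 \left(8 + \left(-1\right)^{3}\right) - 97 = 137 \left(8 - 1\right) - 97 = 137 \cdot 7 - 97 = 959 - 97 = 862$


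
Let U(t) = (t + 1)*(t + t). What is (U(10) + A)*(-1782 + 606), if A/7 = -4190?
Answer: 34233360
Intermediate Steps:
A = -29330 (A = 7*(-4190) = -29330)
U(t) = 2*t*(1 + t) (U(t) = (1 + t)*(2*t) = 2*t*(1 + t))
(U(10) + A)*(-1782 + 606) = (2*10*(1 + 10) - 29330)*(-1782 + 606) = (2*10*11 - 29330)*(-1176) = (220 - 29330)*(-1176) = -29110*(-1176) = 34233360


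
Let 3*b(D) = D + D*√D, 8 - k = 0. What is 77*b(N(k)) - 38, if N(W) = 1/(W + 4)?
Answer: -1291/36 + 77*√3/216 ≈ -35.244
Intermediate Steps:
k = 8 (k = 8 - 1*0 = 8 + 0 = 8)
N(W) = 1/(4 + W)
b(D) = D/3 + D^(3/2)/3 (b(D) = (D + D*√D)/3 = (D + D^(3/2))/3 = D/3 + D^(3/2)/3)
77*b(N(k)) - 38 = 77*(1/(3*(4 + 8)) + (1/(4 + 8))^(3/2)/3) - 38 = 77*((⅓)/12 + (1/12)^(3/2)/3) - 38 = 77*((⅓)*(1/12) + (1/12)^(3/2)/3) - 38 = 77*(1/36 + (√3/72)/3) - 38 = 77*(1/36 + √3/216) - 38 = (77/36 + 77*√3/216) - 38 = -1291/36 + 77*√3/216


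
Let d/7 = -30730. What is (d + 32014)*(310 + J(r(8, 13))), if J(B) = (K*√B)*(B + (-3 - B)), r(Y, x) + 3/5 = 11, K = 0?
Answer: -56759760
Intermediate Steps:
d = -215110 (d = 7*(-30730) = -215110)
r(Y, x) = 52/5 (r(Y, x) = -⅗ + 11 = 52/5)
J(B) = 0 (J(B) = (0*√B)*(B + (-3 - B)) = 0*(-3) = 0)
(d + 32014)*(310 + J(r(8, 13))) = (-215110 + 32014)*(310 + 0) = -183096*310 = -56759760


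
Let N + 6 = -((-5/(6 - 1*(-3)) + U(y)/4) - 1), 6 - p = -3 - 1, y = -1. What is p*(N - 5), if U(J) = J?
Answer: -1655/18 ≈ -91.944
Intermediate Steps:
p = 10 (p = 6 - (-3 - 1) = 6 - 1*(-4) = 6 + 4 = 10)
N = -151/36 (N = -6 - ((-5/(6 - 1*(-3)) - 1/4) - 1) = -6 - ((-5/(6 + 3) - 1*¼) - 1) = -6 - ((-5/9 - ¼) - 1) = -6 - (-29/36 - 1) = -6 - 1*(-65/36) = -6 + 65/36 = -151/36 ≈ -4.1944)
p*(N - 5) = 10*(-151/36 - 5) = 10*(-331/36) = -1655/18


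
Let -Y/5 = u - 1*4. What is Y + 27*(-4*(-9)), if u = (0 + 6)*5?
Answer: 842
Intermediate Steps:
u = 30 (u = 6*5 = 30)
Y = -130 (Y = -5*(30 - 1*4) = -5*(30 - 4) = -5*26 = -130)
Y + 27*(-4*(-9)) = -130 + 27*(-4*(-9)) = -130 + 27*36 = -130 + 972 = 842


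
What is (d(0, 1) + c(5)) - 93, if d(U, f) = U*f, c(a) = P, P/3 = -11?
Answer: -126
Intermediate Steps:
P = -33 (P = 3*(-11) = -33)
c(a) = -33
(d(0, 1) + c(5)) - 93 = (0*1 - 33) - 93 = (0 - 33) - 93 = -33 - 93 = -126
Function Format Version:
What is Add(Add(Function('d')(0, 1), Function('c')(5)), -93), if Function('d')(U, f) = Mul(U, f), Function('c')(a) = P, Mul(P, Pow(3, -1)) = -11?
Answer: -126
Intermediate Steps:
P = -33 (P = Mul(3, -11) = -33)
Function('c')(a) = -33
Add(Add(Function('d')(0, 1), Function('c')(5)), -93) = Add(Add(Mul(0, 1), -33), -93) = Add(Add(0, -33), -93) = Add(-33, -93) = -126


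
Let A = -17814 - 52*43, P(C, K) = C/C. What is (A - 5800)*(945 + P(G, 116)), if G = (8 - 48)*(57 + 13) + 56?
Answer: -24454100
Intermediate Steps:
G = -2744 (G = -40*70 + 56 = -2800 + 56 = -2744)
P(C, K) = 1
A = -20050 (A = -17814 - 2236 = -20050)
(A - 5800)*(945 + P(G, 116)) = (-20050 - 5800)*(945 + 1) = -25850*946 = -24454100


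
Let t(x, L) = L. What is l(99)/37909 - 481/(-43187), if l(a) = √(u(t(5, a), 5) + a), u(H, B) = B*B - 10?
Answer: 481/43187 + √114/37909 ≈ 0.011419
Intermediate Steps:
u(H, B) = -10 + B² (u(H, B) = B² - 10 = -10 + B²)
l(a) = √(15 + a) (l(a) = √((-10 + 5²) + a) = √((-10 + 25) + a) = √(15 + a))
l(99)/37909 - 481/(-43187) = √(15 + 99)/37909 - 481/(-43187) = √114*(1/37909) - 481*(-1/43187) = √114/37909 + 481/43187 = 481/43187 + √114/37909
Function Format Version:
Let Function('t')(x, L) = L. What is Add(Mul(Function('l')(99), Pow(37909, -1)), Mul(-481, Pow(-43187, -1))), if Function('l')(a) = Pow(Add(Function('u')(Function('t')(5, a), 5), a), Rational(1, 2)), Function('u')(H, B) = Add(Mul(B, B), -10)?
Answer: Add(Rational(481, 43187), Mul(Rational(1, 37909), Pow(114, Rational(1, 2)))) ≈ 0.011419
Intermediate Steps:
Function('u')(H, B) = Add(-10, Pow(B, 2)) (Function('u')(H, B) = Add(Pow(B, 2), -10) = Add(-10, Pow(B, 2)))
Function('l')(a) = Pow(Add(15, a), Rational(1, 2)) (Function('l')(a) = Pow(Add(Add(-10, Pow(5, 2)), a), Rational(1, 2)) = Pow(Add(Add(-10, 25), a), Rational(1, 2)) = Pow(Add(15, a), Rational(1, 2)))
Add(Mul(Function('l')(99), Pow(37909, -1)), Mul(-481, Pow(-43187, -1))) = Add(Mul(Pow(Add(15, 99), Rational(1, 2)), Pow(37909, -1)), Mul(-481, Pow(-43187, -1))) = Add(Mul(Pow(114, Rational(1, 2)), Rational(1, 37909)), Mul(-481, Rational(-1, 43187))) = Add(Mul(Rational(1, 37909), Pow(114, Rational(1, 2))), Rational(481, 43187)) = Add(Rational(481, 43187), Mul(Rational(1, 37909), Pow(114, Rational(1, 2))))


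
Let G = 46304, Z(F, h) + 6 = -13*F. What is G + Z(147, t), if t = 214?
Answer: 44387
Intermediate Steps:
Z(F, h) = -6 - 13*F
G + Z(147, t) = 46304 + (-6 - 13*147) = 46304 + (-6 - 1911) = 46304 - 1917 = 44387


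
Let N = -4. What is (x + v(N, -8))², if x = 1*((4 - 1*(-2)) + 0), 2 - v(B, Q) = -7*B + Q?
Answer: 144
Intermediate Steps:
v(B, Q) = 2 - Q + 7*B (v(B, Q) = 2 - (-7*B + Q) = 2 - (Q - 7*B) = 2 + (-Q + 7*B) = 2 - Q + 7*B)
x = 6 (x = 1*((4 + 2) + 0) = 1*(6 + 0) = 1*6 = 6)
(x + v(N, -8))² = (6 + (2 - 1*(-8) + 7*(-4)))² = (6 + (2 + 8 - 28))² = (6 - 18)² = (-12)² = 144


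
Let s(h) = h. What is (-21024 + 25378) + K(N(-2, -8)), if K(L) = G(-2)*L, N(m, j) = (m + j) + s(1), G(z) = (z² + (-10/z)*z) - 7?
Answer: 4471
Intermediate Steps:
G(z) = -17 + z² (G(z) = (z² - 10) - 7 = (-10 + z²) - 7 = -17 + z²)
N(m, j) = 1 + j + m (N(m, j) = (m + j) + 1 = (j + m) + 1 = 1 + j + m)
K(L) = -13*L (K(L) = (-17 + (-2)²)*L = (-17 + 4)*L = -13*L)
(-21024 + 25378) + K(N(-2, -8)) = (-21024 + 25378) - 13*(1 - 8 - 2) = 4354 - 13*(-9) = 4354 + 117 = 4471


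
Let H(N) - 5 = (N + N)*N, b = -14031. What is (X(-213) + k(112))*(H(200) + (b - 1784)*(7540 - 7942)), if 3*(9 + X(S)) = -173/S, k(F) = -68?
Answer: -315637244050/639 ≈ -4.9396e+8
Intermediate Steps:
H(N) = 5 + 2*N**2 (H(N) = 5 + (N + N)*N = 5 + (2*N)*N = 5 + 2*N**2)
X(S) = -9 - 173/(3*S) (X(S) = -9 + (-173/S)/3 = -9 - 173/(3*S))
(X(-213) + k(112))*(H(200) + (b - 1784)*(7540 - 7942)) = ((-9 - 173/3/(-213)) - 68)*((5 + 2*200**2) + (-14031 - 1784)*(7540 - 7942)) = ((-9 - 173/3*(-1/213)) - 68)*((5 + 2*40000) - 15815*(-402)) = ((-9 + 173/639) - 68)*((5 + 80000) + 6357630) = (-5578/639 - 68)*(80005 + 6357630) = -49030/639*6437635 = -315637244050/639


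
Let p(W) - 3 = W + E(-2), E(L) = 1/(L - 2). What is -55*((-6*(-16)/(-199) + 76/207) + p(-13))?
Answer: 93934775/164772 ≈ 570.09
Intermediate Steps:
E(L) = 1/(-2 + L)
p(W) = 11/4 + W (p(W) = 3 + (W + 1/(-2 - 2)) = 3 + (W + 1/(-4)) = 3 + (W - ¼) = 3 + (-¼ + W) = 11/4 + W)
-55*((-6*(-16)/(-199) + 76/207) + p(-13)) = -55*((-6*(-16)/(-199) + 76/207) + (11/4 - 13)) = -55*((96*(-1/199) + 76*(1/207)) - 41/4) = -55*((-96/199 + 76/207) - 41/4) = -55*(-4748/41193 - 41/4) = -55*(-1707905/164772) = 93934775/164772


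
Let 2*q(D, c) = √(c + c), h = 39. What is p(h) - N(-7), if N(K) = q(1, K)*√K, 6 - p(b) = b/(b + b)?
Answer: 11/2 + 7*√2/2 ≈ 10.450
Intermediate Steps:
q(D, c) = √2*√c/2 (q(D, c) = √(c + c)/2 = √(2*c)/2 = (√2*√c)/2 = √2*√c/2)
p(b) = 11/2 (p(b) = 6 - b/(b + b) = 6 - b/(2*b) = 6 - 1/(2*b)*b = 6 - 1*½ = 6 - ½ = 11/2)
N(K) = K*√2/2 (N(K) = (√2*√K/2)*√K = K*√2/2)
p(h) - N(-7) = 11/2 - (-7)*√2/2 = 11/2 + 7*√2/2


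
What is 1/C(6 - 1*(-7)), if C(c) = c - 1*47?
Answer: -1/34 ≈ -0.029412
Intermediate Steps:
C(c) = -47 + c (C(c) = c - 47 = -47 + c)
1/C(6 - 1*(-7)) = 1/(-47 + (6 - 1*(-7))) = 1/(-47 + (6 + 7)) = 1/(-47 + 13) = 1/(-34) = -1/34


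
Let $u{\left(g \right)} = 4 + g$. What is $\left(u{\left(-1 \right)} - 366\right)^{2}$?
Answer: $131769$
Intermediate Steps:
$\left(u{\left(-1 \right)} - 366\right)^{2} = \left(\left(4 - 1\right) - 366\right)^{2} = \left(3 - 366\right)^{2} = \left(-363\right)^{2} = 131769$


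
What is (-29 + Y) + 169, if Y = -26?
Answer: 114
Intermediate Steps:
(-29 + Y) + 169 = (-29 - 26) + 169 = -55 + 169 = 114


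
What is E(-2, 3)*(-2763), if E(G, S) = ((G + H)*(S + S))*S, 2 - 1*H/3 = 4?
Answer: 397872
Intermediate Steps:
H = -6 (H = 6 - 3*4 = 6 - 12 = -6)
E(G, S) = 2*S²*(-6 + G) (E(G, S) = ((G - 6)*(S + S))*S = ((-6 + G)*(2*S))*S = (2*S*(-6 + G))*S = 2*S²*(-6 + G))
E(-2, 3)*(-2763) = (2*3²*(-6 - 2))*(-2763) = (2*9*(-8))*(-2763) = -144*(-2763) = 397872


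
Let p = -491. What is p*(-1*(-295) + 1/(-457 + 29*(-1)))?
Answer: -70394179/486 ≈ -1.4484e+5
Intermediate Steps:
p*(-1*(-295) + 1/(-457 + 29*(-1))) = -491*(-1*(-295) + 1/(-457 + 29*(-1))) = -491*(295 + 1/(-457 - 29)) = -491*(295 + 1/(-486)) = -491*(295 - 1/486) = -491*143369/486 = -70394179/486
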